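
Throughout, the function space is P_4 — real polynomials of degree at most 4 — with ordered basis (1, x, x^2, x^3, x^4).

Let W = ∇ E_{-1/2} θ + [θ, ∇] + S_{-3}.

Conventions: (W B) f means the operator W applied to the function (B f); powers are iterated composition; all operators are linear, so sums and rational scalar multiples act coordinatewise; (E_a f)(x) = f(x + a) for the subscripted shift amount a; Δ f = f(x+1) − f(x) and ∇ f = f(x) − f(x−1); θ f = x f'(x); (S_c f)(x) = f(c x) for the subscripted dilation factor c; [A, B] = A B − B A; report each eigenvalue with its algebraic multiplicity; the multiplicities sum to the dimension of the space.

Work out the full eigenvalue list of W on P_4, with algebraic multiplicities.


image of 1: 1
image of x: -3x
image of x^2: 9x^2 + 2x - 2
image of x^3: -27x^3 + 6x^2 - 12x + 27/4
image of x^4: 81x^4 + 12x^3 - 36x^2 + 40x - 16
the matrix is upper triangular; its diagonal is (1, -3, 9, -27, 81)
for a triangular matrix the eigenvalues are the diagonal entries, with algebraic multiplicity their repetition count

λ = -27 (multiplicity 1), λ = -3 (multiplicity 1), λ = 1 (multiplicity 1), λ = 9 (multiplicity 1), λ = 81 (multiplicity 1)


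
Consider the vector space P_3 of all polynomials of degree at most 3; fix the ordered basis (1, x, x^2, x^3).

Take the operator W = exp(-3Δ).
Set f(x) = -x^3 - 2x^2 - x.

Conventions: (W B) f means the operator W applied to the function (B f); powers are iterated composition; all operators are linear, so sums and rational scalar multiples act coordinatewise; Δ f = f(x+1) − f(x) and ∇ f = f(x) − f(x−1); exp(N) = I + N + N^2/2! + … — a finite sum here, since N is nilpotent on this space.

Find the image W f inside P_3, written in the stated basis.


order-1 term: 9x^2 + 21x + 12
order-2 term: -27x - 45
order-3 term: 27
the series for exp(-3Δ) f terminates at order 3
exp(-3Δ) f = -x^3 + 7x^2 - 7x - 6

the image equals g(x) = -x^3 + 7x^2 - 7x - 6


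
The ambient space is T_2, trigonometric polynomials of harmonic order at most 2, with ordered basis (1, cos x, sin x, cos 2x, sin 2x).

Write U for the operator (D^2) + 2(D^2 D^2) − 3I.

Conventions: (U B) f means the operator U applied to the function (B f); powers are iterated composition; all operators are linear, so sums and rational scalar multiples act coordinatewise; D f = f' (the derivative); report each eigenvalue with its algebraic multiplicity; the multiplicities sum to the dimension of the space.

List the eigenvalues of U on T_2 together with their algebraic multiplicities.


image of 1: -3
image of cos x: -2cos x
image of sin x: -2sin x
image of cos 2x: 25cos 2x
image of sin 2x: 25sin 2x
the matrix is diagonal; its diagonal is (-3, -2, -2, 25, 25)
for a triangular matrix the eigenvalues are the diagonal entries, with algebraic multiplicity their repetition count

λ = -3 (multiplicity 1), λ = -2 (multiplicity 2), λ = 25 (multiplicity 2)


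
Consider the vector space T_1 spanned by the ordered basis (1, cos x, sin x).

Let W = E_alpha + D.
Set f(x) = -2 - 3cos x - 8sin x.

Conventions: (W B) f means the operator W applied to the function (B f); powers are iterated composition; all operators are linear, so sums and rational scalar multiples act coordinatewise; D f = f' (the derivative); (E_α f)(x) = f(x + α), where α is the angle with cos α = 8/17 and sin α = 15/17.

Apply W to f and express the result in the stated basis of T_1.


E_alpha f = -2 - (144/17)cos x - (19/17)sin x
D f = -8cos x + 3sin x
(E_alpha + D) f = -2 - (280/17)cos x + (32/17)sin x

the image equals g(x) = -2 - (280/17)cos x + (32/17)sin x


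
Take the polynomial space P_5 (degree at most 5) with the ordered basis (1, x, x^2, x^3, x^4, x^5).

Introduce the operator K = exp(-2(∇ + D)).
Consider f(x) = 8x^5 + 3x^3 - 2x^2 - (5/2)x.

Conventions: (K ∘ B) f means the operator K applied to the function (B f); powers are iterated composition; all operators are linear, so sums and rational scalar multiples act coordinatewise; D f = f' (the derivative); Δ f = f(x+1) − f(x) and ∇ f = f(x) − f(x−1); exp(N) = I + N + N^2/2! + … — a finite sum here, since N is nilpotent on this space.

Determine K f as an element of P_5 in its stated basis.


order-1 term: -160x^4 + 160x^3 - 196x^2 + 114x - 16
order-2 term: 1280x^3 - 1920x^2 + 1904x - 744
order-3 term: -5120x^2 + 7680x - 4672
order-4 term: 10240x - 10240
order-5 term: -8192
the series for exp(-2(∇ + D)) f terminates at order 5
exp(-2(∇ + D)) f = 8x^5 - 160x^4 + 1443x^3 - 7238x^2 + (39871/2)x - 23864

the image equals g(x) = 8x^5 - 160x^4 + 1443x^3 - 7238x^2 + (39871/2)x - 23864


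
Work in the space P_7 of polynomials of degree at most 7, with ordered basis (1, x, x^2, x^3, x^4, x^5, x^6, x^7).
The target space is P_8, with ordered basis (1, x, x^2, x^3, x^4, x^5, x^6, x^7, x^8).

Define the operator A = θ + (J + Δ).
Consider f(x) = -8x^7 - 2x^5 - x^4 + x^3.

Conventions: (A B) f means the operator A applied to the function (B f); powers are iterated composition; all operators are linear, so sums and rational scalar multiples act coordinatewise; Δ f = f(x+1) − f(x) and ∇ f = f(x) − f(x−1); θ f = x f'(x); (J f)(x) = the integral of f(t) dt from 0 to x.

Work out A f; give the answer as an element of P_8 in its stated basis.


θ f = -56x^7 - 10x^5 - 4x^4 + 3x^3
J f = -x^8 - (1/3)x^6 - (1/5)x^5 + (1/4)x^4
Δ f = -56x^6 - 168x^5 - 290x^4 - 304x^3 - 191x^2 - 67x - 10
(J + Δ) f = -x^8 - (169/3)x^6 - (841/5)x^5 - (1159/4)x^4 - 304x^3 - 191x^2 - 67x - 10
(θ + (J + Δ)) f = -x^8 - 56x^7 - (169/3)x^6 - (891/5)x^5 - (1175/4)x^4 - 301x^3 - 191x^2 - 67x - 10

g(x) = -x^8 - 56x^7 - (169/3)x^6 - (891/5)x^5 - (1175/4)x^4 - 301x^3 - 191x^2 - 67x - 10


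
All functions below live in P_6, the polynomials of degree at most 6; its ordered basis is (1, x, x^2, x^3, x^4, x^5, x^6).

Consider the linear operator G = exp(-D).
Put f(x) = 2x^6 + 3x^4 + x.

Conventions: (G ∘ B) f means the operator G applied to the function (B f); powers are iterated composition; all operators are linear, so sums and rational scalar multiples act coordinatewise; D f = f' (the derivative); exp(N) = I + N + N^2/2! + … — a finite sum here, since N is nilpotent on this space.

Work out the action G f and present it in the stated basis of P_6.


g(x) = 2x^6 - 12x^5 + 33x^4 - 52x^3 + 48x^2 - 23x + 4

order-1 term: -12x^5 - 12x^3 - 1
order-2 term: 30x^4 + 18x^2
order-3 term: -40x^3 - 12x
order-4 term: 30x^2 + 3
order-5 term: -12x
order-6 term: 2
the series for exp(-D) f terminates at order 6
exp(-D) f = 2x^6 - 12x^5 + 33x^4 - 52x^3 + 48x^2 - 23x + 4


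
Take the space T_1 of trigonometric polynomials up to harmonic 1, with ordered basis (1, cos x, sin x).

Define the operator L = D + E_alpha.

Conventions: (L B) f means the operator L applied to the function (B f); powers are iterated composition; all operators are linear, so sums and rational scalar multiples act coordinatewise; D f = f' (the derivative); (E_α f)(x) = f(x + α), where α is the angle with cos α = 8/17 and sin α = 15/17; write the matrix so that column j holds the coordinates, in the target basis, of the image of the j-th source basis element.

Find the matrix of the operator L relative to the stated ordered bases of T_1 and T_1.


image of 1: 1
image of cos x: (8/17)cos x - (32/17)sin x
image of sin x: (32/17)cos x + (8/17)sin x
each image's coordinates form column j of the matrix

the matrix is [[1, 0, 0]; [0, 8/17, 32/17]; [0, -32/17, 8/17]] (rows listed top to bottom)


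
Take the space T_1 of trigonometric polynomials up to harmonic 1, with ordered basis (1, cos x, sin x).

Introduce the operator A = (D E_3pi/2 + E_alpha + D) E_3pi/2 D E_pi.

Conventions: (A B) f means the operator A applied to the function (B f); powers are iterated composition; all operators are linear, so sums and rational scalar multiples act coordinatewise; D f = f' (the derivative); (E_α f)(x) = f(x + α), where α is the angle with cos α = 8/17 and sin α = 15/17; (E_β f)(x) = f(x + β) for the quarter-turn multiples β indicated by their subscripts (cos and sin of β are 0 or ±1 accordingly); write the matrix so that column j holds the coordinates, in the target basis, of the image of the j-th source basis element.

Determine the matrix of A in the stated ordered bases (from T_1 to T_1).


the matrix is [[0, 0, 0]; [0, -25/17, -32/17]; [0, 32/17, -25/17]] (rows listed top to bottom)

image of 1: 0
image of cos x: -(25/17)cos x + (32/17)sin x
image of sin x: -(32/17)cos x - (25/17)sin x
each image's coordinates form column j of the matrix


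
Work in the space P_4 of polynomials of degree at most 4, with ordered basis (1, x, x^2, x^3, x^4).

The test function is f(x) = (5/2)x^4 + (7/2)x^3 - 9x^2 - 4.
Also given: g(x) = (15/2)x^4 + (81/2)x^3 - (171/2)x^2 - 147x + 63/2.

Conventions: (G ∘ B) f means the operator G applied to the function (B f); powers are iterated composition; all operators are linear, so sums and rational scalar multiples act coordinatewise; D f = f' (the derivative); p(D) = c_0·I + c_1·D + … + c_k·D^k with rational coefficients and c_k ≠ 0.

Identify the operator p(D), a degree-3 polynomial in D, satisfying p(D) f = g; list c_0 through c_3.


D^0 f = (5/2)x^4 + (7/2)x^3 - 9x^2 - 4
D^1 f = 10x^3 + (21/2)x^2 - 18x
D^2 f = 30x^2 + 21x - 18
D^3 f = 60x + 21
matching coefficients of g against c_0 f + c_1 Df + … from the top degree down determines the c_i
solution: c_0 = 3, c_1 = 3, c_2 = -3, c_3 = -1/2

p(D) = 3·I + 3·D − 3·D^2 − (1/2)·D^3, i.e. c_0 = 3, c_1 = 3, c_2 = -3, c_3 = -1/2


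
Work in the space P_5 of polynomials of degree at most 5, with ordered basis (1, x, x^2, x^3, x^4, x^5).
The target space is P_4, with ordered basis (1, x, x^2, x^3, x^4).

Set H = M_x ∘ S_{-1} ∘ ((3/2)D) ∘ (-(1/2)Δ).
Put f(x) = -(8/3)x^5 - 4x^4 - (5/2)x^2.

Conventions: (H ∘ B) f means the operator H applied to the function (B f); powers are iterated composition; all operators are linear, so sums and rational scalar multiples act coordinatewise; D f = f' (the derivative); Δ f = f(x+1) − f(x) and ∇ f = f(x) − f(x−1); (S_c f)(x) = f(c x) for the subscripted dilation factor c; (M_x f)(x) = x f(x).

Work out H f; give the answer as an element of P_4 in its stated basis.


Δ f = -(40/3)x^4 - (128/3)x^3 - (152/3)x^2 - (103/3)x - 55/6
(-(1/2)Δ) f = (20/3)x^4 + (64/3)x^3 + (76/3)x^2 + (103/6)x + 55/12
D (-(1/2)Δ) f = (80/3)x^3 + 64x^2 + (152/3)x + 103/6
((3/2)D) (-(1/2)Δ) f = 40x^3 + 96x^2 + 76x + 103/4
S_{-1} ((3/2)D) (-(1/2)Δ) f = -40x^3 + 96x^2 - 76x + 103/4
M_x S_{-1} ((3/2)D) (-(1/2)Δ) f = -40x^4 + 96x^3 - 76x^2 + (103/4)x

g(x) = -40x^4 + 96x^3 - 76x^2 + (103/4)x


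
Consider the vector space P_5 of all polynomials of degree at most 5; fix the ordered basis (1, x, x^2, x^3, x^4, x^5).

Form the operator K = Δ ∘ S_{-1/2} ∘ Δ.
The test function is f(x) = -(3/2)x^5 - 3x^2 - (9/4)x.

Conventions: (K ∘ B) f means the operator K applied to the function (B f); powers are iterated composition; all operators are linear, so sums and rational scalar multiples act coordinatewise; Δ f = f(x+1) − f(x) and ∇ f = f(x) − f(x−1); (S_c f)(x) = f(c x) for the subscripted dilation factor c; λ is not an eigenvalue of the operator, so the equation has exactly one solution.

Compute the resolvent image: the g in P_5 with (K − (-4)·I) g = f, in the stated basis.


the result is g(x) = -(3/8)x^5 + (15/128)x^3 - (237/256)x^2 - (381/1024)x - 609/2048

write g with unknown coordinates in the stated basis and equate coefficients in (K − (-4)·I) g = f
solving from the highest basis element down gives g = -(3/8)x^5 + (15/128)x^3 - (237/256)x^2 - (381/1024)x - 609/2048
check: K g = -(15/32)x^3 + (45/64)x^2 - (195/256)x + 609/512
so K g − (-4)·g = -(3/2)x^5 - 3x^2 - (9/4)x = f ✓


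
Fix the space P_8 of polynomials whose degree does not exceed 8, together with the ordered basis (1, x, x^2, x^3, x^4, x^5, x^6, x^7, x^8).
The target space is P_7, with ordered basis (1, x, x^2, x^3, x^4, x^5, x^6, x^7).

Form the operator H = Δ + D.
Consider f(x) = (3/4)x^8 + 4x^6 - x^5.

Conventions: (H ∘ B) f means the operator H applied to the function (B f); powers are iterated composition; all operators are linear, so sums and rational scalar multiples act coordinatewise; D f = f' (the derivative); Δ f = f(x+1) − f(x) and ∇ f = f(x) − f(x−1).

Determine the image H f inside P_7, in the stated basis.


the result is g(x) = 12x^7 + 21x^6 + 90x^5 + (205/2)x^4 + 112x^3 + 71x^2 + 25x + 15/4

Δ f = 6x^7 + 21x^6 + 66x^5 + (215/2)x^4 + 112x^3 + 71x^2 + 25x + 15/4
D f = 6x^7 + 24x^5 - 5x^4
(Δ + D) f = 12x^7 + 21x^6 + 90x^5 + (205/2)x^4 + 112x^3 + 71x^2 + 25x + 15/4


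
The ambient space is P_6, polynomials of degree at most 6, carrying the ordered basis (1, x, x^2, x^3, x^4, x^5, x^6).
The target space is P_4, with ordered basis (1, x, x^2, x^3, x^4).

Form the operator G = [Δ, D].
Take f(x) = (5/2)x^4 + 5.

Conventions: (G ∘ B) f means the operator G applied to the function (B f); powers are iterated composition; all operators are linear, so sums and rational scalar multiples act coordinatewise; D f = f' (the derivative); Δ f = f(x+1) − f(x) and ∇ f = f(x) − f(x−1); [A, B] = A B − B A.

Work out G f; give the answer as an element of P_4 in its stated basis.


D f = 10x^3
Δ D f = 30x^2 + 30x + 10
Δ f = 10x^3 + 15x^2 + 10x + 5/2
D Δ f = 30x^2 + 30x + 10
[Δ, D] f = 0

the result is g(x) = 0


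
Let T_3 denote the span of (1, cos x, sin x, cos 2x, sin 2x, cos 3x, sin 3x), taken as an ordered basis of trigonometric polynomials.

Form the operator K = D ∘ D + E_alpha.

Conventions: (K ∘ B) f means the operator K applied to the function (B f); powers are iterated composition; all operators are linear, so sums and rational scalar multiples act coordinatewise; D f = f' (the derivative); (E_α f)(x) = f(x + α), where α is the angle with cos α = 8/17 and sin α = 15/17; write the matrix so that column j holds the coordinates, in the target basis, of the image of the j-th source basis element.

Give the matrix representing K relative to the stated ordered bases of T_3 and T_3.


the matrix is [[1, 0, 0, 0, 0, 0, 0]; [0, -9/17, 15/17, 0, 0, 0, 0]; [0, -15/17, -9/17, 0, 0, 0, 0]; [0, 0, 0, -1317/289, 240/289, 0, 0]; [0, 0, 0, -240/289, -1317/289, 0, 0]; [0, 0, 0, 0, 0, -49105/4913, -495/4913]; [0, 0, 0, 0, 0, 495/4913, -49105/4913]] (rows listed top to bottom)

image of 1: 1
image of cos x: -(9/17)cos x - (15/17)sin x
image of sin x: (15/17)cos x - (9/17)sin x
image of cos 2x: -(1317/289)cos 2x - (240/289)sin 2x
image of sin 2x: (240/289)cos 2x - (1317/289)sin 2x
image of cos 3x: -(49105/4913)cos 3x + (495/4913)sin 3x
image of sin 3x: -(495/4913)cos 3x - (49105/4913)sin 3x
each image's coordinates form column j of the matrix


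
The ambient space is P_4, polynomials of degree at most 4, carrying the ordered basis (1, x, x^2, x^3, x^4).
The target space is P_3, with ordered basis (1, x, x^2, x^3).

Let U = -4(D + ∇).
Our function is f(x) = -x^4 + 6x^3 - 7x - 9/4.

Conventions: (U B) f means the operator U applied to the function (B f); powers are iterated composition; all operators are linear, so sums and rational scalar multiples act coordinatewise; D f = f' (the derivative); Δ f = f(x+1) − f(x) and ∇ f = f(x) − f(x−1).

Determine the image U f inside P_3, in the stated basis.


the image equals g(x) = 32x^3 - 168x^2 + 88x + 28

D f = -4x^3 + 18x^2 - 7
∇ f = -4x^3 + 24x^2 - 22x
(D + ∇) f = -8x^3 + 42x^2 - 22x - 7
(-4(D + ∇)) f = 32x^3 - 168x^2 + 88x + 28


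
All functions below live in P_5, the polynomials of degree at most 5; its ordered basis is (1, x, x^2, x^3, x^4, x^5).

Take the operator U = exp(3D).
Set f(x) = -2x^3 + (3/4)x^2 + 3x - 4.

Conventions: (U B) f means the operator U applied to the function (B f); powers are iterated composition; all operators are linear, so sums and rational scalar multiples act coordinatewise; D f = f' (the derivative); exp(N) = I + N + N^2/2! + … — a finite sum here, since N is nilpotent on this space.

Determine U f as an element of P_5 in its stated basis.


order-1 term: -18x^2 + (9/2)x + 9
order-2 term: -54x + 27/4
order-3 term: -54
the series for exp(3D) f terminates at order 3
exp(3D) f = -2x^3 - (69/4)x^2 - (93/2)x - 169/4

the image equals g(x) = -2x^3 - (69/4)x^2 - (93/2)x - 169/4


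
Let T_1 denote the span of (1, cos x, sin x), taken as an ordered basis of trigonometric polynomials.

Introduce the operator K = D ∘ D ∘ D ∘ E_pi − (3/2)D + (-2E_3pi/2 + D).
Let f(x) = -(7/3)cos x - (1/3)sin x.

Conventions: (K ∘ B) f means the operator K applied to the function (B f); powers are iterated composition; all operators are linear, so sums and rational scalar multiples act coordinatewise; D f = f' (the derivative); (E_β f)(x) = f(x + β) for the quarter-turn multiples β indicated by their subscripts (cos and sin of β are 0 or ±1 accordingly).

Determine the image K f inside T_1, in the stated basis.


E_pi f = (7/3)cos x + (1/3)sin x
D E_pi f = (1/3)cos x - (7/3)sin x
D D E_pi f = -(7/3)cos x - (1/3)sin x
D D D E_pi f = -(1/3)cos x + (7/3)sin x
D f = -(1/3)cos x + (7/3)sin x
(-(3/2)D) f = (1/2)cos x - (7/2)sin x
E_3pi/2 f = (1/3)cos x - (7/3)sin x
(-2E_3pi/2) f = -(2/3)cos x + (14/3)sin x
D f = -(1/3)cos x + (7/3)sin x
(-2E_3pi/2 + D) f = -cos x + 7sin x
(D ∘ D ∘ D ∘ E_pi − (3/2)D + (-2E_3pi/2 + D)) f = -(5/6)cos x + (35/6)sin x

the image equals g(x) = -(5/6)cos x + (35/6)sin x


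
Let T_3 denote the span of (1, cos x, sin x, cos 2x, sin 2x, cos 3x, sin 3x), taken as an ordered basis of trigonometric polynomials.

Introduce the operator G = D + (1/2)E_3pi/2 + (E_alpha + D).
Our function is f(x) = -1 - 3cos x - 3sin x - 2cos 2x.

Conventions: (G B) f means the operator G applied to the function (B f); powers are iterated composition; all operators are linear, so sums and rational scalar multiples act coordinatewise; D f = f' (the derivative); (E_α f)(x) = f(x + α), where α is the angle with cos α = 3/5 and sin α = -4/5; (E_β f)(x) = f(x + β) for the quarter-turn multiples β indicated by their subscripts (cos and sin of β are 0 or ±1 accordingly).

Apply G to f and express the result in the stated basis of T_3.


the result is g(x) = -3/2 - (39/10)cos x + (3/10)sin x + (39/25)cos 2x + (152/25)sin 2x

D f = -3cos x + 3sin x + 4sin 2x
E_3pi/2 f = -1 + 3cos x - 3sin x + 2cos 2x
((1/2)E_3pi/2) f = -1/2 + (3/2)cos x - (3/2)sin x + cos 2x
E_alpha f = -1 + (3/5)cos x - (21/5)sin x + (14/25)cos 2x - (48/25)sin 2x
D f = -3cos x + 3sin x + 4sin 2x
(E_alpha + D) f = -1 - (12/5)cos x - (6/5)sin x + (14/25)cos 2x + (52/25)sin 2x
(D + (1/2)E_3pi/2 + (E_alpha + D)) f = -3/2 - (39/10)cos x + (3/10)sin x + (39/25)cos 2x + (152/25)sin 2x


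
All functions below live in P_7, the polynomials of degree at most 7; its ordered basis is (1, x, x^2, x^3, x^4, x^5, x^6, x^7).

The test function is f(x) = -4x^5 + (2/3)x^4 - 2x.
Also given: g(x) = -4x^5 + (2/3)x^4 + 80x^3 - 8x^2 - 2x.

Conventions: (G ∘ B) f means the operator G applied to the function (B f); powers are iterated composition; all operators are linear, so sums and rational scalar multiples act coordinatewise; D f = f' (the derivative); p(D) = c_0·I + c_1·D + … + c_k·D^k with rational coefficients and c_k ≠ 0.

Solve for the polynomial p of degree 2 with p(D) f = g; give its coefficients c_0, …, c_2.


p(D) = I − D^2, i.e. c_0 = 1, c_1 = 0, c_2 = -1

D^0 f = -4x^5 + (2/3)x^4 - 2x
D^1 f = -20x^4 + (8/3)x^3 - 2
D^2 f = -80x^3 + 8x^2
matching coefficients of g against c_0 f + c_1 Df + … from the top degree down determines the c_i
solution: c_0 = 1, c_1 = 0, c_2 = -1


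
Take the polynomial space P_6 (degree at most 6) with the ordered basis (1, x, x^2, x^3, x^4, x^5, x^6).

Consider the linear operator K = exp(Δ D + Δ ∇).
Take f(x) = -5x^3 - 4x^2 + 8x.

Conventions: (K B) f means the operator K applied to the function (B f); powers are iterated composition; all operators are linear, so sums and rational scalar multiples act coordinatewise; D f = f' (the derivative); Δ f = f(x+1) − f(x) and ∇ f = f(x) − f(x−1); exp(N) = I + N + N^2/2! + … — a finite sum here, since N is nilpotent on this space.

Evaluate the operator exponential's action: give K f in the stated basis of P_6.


the image equals g(x) = -5x^3 - 4x^2 - 52x - 31

order-1 term: -60x - 31
the series for exp(Δ D + Δ ∇) f terminates at order 1
exp(Δ D + Δ ∇) f = -5x^3 - 4x^2 - 52x - 31


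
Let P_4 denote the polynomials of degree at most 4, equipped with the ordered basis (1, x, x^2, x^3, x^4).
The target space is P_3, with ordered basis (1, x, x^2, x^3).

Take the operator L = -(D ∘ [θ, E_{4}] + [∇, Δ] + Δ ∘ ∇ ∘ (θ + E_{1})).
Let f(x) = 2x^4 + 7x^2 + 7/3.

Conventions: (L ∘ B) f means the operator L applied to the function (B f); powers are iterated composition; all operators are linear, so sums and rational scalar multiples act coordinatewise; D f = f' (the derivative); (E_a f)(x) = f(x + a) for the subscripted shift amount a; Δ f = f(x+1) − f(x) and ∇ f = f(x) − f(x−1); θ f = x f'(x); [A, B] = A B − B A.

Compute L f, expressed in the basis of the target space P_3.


E_{4} f = 2x^4 + 32x^3 + 199x^2 + 568x + 1879/3
θ E_{4} f = 8x^4 + 96x^3 + 398x^2 + 568x
θ f = 8x^4 + 14x^2
E_{4} θ f = 8x^4 + 128x^3 + 782x^2 + 2160x + 2272
[θ, E_{4}] f = -32x^3 - 384x^2 - 1592x - 2272
D [θ, E_{4}] f = -96x^2 - 768x - 1592
Δ f = 8x^3 + 12x^2 + 22x + 9
∇ Δ f = 24x^2 + 18
∇ f = 8x^3 - 12x^2 + 22x - 9
Δ ∇ f = 24x^2 + 18
[∇, Δ] f = 0
θ f = 8x^4 + 14x^2
E_{1} f = 2x^4 + 8x^3 + 19x^2 + 22x + 34/3
(θ + E_{1}) f = 10x^4 + 8x^3 + 33x^2 + 22x + 34/3
∇ (θ + E_{1}) f = 40x^3 - 36x^2 + 82x - 13
Δ ∇ (θ + E_{1}) f = 120x^2 + 48x + 86
(D ∘ [θ, E_{4}] + [∇, Δ] + Δ ∘ ∇ ∘ (θ + E_{1})) f = 24x^2 - 720x - 1506
(-(D ∘ [θ, E_{4}] + [∇, Δ] + Δ ∘ ∇ ∘ (θ + E_{1}))) f = -24x^2 + 720x + 1506

the image equals g(x) = -24x^2 + 720x + 1506


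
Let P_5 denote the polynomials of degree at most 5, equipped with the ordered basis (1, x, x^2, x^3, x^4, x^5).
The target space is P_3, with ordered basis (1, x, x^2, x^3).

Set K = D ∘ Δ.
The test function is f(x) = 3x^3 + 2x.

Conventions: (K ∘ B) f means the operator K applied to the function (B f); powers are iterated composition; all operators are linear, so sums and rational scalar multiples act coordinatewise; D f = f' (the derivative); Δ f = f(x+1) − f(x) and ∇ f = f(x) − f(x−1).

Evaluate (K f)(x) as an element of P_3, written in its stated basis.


Δ f = 9x^2 + 9x + 5
D Δ f = 18x + 9

g(x) = 18x + 9


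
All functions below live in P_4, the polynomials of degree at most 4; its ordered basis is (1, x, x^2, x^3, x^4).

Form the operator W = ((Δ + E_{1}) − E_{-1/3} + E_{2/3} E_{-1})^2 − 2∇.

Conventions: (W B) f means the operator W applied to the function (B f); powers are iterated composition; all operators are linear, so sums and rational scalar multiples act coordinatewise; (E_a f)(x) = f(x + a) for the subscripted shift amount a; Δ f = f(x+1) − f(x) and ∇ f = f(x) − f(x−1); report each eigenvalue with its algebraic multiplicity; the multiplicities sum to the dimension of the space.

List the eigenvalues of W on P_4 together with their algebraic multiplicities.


λ = 1 (multiplicity 5)

image of 1: 1
image of x: x + 2
image of x^2: x^2 + 4x + 14
image of x^3: x^3 + 6x^2 + 42x + 26
image of x^4: x^4 + 8x^3 + 84x^2 + 104x + 62
the matrix is upper triangular; its diagonal is (1, 1, 1, 1, 1)
for a triangular matrix the eigenvalues are the diagonal entries, with algebraic multiplicity their repetition count


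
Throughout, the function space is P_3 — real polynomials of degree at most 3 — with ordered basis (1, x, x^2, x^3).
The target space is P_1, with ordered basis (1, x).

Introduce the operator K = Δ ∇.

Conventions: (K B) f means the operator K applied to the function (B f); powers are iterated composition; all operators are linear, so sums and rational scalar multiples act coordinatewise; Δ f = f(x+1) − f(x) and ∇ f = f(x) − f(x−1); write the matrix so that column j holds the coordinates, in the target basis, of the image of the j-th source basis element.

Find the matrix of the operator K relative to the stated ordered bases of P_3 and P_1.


the matrix is [[0, 0, 2, 0]; [0, 0, 0, 6]] (rows listed top to bottom)

image of 1: 0
image of x: 0
image of x^2: 2
image of x^3: 6x
each image's coordinates form column j of the matrix


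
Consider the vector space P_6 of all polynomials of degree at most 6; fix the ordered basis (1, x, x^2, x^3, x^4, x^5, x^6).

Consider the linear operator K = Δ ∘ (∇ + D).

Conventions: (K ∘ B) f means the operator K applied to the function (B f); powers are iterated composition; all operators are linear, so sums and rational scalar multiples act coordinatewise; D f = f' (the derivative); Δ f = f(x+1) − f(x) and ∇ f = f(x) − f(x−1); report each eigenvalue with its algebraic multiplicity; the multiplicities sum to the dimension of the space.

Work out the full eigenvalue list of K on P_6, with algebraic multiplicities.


λ = 0 (multiplicity 7)

image of 1: 0
image of x: 0
image of x^2: 4
image of x^3: 12x + 3
image of x^4: 24x^2 + 12x + 6
image of x^5: 40x^3 + 30x^2 + 30x + 5
image of x^6: 60x^4 + 60x^3 + 90x^2 + 30x + 8
the matrix is upper triangular; its diagonal is (0, 0, 0, 0, 0, 0, 0)
for a triangular matrix the eigenvalues are the diagonal entries, with algebraic multiplicity their repetition count


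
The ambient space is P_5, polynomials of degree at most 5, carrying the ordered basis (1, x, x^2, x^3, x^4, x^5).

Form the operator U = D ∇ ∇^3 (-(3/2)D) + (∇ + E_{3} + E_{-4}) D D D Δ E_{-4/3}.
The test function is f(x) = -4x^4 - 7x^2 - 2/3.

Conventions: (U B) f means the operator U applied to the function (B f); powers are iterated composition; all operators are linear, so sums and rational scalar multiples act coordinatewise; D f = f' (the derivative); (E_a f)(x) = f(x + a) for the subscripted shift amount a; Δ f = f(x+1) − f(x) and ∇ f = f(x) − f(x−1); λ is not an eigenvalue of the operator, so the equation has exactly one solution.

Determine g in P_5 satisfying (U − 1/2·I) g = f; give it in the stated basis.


g(x) = 8x^4 + 14x^2 + 2308/3

write g with unknown coordinates in the stated basis and equate coefficients in (U − 1/2·I) g = f
solving from the highest basis element down gives g = 8x^4 + 14x^2 + 2308/3
check: U g = 384
so U g − 1/2·g = -4x^4 - 7x^2 - 2/3 = f ✓


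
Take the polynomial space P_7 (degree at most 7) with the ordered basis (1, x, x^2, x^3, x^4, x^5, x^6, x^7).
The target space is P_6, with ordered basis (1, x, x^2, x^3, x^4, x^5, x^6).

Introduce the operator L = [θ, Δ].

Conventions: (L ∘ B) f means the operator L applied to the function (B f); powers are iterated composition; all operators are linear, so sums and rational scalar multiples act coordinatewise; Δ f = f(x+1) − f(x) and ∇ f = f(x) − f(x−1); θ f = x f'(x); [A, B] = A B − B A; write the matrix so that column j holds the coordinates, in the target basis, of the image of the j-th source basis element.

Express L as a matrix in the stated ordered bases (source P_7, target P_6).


image of 1: 0
image of x: -1
image of x^2: -2x - 2
image of x^3: -3x^2 - 6x - 3
image of x^4: -4x^3 - 12x^2 - 12x - 4
image of x^5: -5x^4 - 20x^3 - 30x^2 - 20x - 5
image of x^6: -6x^5 - 30x^4 - 60x^3 - 60x^2 - 30x - 6
image of x^7: -7x^6 - 42x^5 - 105x^4 - 140x^3 - 105x^2 - 42x - 7
each image's coordinates form column j of the matrix

the matrix is [[0, -1, -2, -3, -4, -5, -6, -7]; [0, 0, -2, -6, -12, -20, -30, -42]; [0, 0, 0, -3, -12, -30, -60, -105]; [0, 0, 0, 0, -4, -20, -60, -140]; [0, 0, 0, 0, 0, -5, -30, -105]; [0, 0, 0, 0, 0, 0, -6, -42]; [0, 0, 0, 0, 0, 0, 0, -7]] (rows listed top to bottom)


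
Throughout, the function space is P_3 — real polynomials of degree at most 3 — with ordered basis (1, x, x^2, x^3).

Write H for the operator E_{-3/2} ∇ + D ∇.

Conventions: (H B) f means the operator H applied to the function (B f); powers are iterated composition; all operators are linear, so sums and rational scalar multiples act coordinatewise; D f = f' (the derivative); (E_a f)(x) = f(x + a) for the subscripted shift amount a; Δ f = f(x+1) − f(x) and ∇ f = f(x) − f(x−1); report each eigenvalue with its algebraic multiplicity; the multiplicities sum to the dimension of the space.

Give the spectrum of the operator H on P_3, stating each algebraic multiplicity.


λ = 0 (multiplicity 4)

image of 1: 0
image of x: 1
image of x^2: 2x - 2
image of x^3: 3x^2 - 6x + 37/4
the matrix is upper triangular; its diagonal is (0, 0, 0, 0)
for a triangular matrix the eigenvalues are the diagonal entries, with algebraic multiplicity their repetition count


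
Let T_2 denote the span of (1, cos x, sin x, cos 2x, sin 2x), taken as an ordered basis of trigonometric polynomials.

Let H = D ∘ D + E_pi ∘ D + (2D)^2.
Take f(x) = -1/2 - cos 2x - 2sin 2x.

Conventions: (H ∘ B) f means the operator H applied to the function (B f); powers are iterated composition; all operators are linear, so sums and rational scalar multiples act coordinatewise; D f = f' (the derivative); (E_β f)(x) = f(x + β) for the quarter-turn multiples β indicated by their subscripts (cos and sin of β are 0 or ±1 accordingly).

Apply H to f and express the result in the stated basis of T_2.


D f = -4cos 2x + 2sin 2x
D D f = 4cos 2x + 8sin 2x
D f = -4cos 2x + 2sin 2x
E_pi D f = -4cos 2x + 2sin 2x
D f = -4cos 2x + 2sin 2x
(2D) f = -8cos 2x + 4sin 2x
D (2D) f = 8cos 2x + 16sin 2x
(2D) (2D) f = 16cos 2x + 32sin 2x
(D ∘ D + E_pi ∘ D + (2D)^2) f = 16cos 2x + 42sin 2x

g(x) = 16cos 2x + 42sin 2x


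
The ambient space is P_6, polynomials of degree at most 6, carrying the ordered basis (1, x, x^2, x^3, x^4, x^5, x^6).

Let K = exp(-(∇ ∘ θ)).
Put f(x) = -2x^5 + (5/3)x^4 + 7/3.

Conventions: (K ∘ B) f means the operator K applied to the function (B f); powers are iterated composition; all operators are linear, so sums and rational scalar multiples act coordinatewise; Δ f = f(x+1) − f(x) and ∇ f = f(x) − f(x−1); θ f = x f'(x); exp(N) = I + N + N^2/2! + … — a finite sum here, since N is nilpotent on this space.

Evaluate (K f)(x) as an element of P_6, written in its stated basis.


the image equals g(x) = -2x^5 + (155/3)x^4 - (1580/3)x^3 + 2510x^2 - (15860/3)x + 3614

order-1 term: 50x^4 - (380/3)x^3 + 140x^2 - (230/3)x + 50/3
order-2 term: -400x^3 + 1170x^2 - 1250x + 1405/3
order-3 term: 1200x^2 - 2760x + 4790/3
order-4 term: -1200x + 1290
order-5 term: 240
the series for exp(-(∇ ∘ θ)) f terminates at order 5
exp(-(∇ ∘ θ)) f = -2x^5 + (155/3)x^4 - (1580/3)x^3 + 2510x^2 - (15860/3)x + 3614


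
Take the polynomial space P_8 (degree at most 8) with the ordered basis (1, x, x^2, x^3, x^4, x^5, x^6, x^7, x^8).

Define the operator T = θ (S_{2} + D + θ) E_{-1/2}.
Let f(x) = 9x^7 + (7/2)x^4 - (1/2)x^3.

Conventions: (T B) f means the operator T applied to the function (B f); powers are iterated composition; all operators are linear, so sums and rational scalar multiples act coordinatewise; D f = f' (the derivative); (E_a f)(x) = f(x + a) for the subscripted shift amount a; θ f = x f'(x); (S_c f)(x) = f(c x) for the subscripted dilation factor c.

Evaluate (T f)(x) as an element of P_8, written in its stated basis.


E_{-1/2} f = 9x^7 - (63/2)x^6 + (189/4)x^5 - (287/8)x^4 + (195/16)x^3 + (3/32)x^2 - (73/64)x + 27/128
S_{2} E_{-1/2} f = 1152x^7 - 2016x^6 + 1512x^5 - 574x^4 + (195/2)x^3 + (3/8)x^2 - (73/32)x + 27/128
D E_{-1/2} f = 63x^6 - 189x^5 + (945/4)x^4 - (287/2)x^3 + (585/16)x^2 + (3/16)x - 73/64
θ E_{-1/2} f = 63x^7 - 189x^6 + (945/4)x^5 - (287/2)x^4 + (585/16)x^3 + (3/16)x^2 - (73/64)x
(S_{2} + D + θ) E_{-1/2} f = 1215x^7 - 2142x^6 + (6237/4)x^5 - (1925/4)x^4 - (151/16)x^3 + (297/8)x^2 - (207/64)x - 119/128
θ (S_{2} + D + θ) E_{-1/2} f = 8505x^7 - 12852x^6 + (31185/4)x^5 - 1925x^4 - (453/16)x^3 + (297/4)x^2 - (207/64)x

g(x) = 8505x^7 - 12852x^6 + (31185/4)x^5 - 1925x^4 - (453/16)x^3 + (297/4)x^2 - (207/64)x


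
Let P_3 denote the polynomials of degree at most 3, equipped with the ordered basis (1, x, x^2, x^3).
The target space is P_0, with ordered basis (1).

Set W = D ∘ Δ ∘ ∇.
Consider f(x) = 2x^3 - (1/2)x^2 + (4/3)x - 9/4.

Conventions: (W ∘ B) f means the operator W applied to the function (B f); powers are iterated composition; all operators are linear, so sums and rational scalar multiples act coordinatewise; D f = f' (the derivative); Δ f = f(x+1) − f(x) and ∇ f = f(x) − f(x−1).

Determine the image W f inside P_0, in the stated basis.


∇ f = 6x^2 - 7x + 23/6
Δ ∇ f = 12x - 1
D Δ ∇ f = 12

g(x) = 12


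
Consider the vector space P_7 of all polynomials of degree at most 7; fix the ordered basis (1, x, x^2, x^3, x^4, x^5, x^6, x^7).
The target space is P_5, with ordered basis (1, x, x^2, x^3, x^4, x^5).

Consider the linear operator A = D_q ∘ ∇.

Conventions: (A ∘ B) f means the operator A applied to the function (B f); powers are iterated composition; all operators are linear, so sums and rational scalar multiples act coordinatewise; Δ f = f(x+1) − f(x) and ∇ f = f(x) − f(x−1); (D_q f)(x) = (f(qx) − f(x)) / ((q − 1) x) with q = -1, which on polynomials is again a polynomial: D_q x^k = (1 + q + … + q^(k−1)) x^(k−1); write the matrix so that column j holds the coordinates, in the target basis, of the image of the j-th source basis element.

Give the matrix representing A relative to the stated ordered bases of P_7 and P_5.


image of 1: 0
image of x: 0
image of x^2: 2
image of x^3: -3
image of x^4: 4x^2 + 4
image of x^5: -10x^2 - 5
image of x^6: 6x^4 + 20x^2 + 6
image of x^7: -21x^4 - 35x^2 - 7
each image's coordinates form column j of the matrix

the matrix is [[0, 0, 2, -3, 4, -5, 6, -7]; [0, 0, 0, 0, 0, 0, 0, 0]; [0, 0, 0, 0, 4, -10, 20, -35]; [0, 0, 0, 0, 0, 0, 0, 0]; [0, 0, 0, 0, 0, 0, 6, -21]; [0, 0, 0, 0, 0, 0, 0, 0]] (rows listed top to bottom)


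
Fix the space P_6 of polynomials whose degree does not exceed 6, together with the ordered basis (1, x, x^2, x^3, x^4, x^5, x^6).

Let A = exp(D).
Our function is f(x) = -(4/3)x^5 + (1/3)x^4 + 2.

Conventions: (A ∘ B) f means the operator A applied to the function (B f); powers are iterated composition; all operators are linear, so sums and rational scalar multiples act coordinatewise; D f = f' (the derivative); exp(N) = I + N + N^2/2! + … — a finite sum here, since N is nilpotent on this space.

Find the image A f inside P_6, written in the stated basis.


order-1 term: -(20/3)x^4 + (4/3)x^3
order-2 term: -(40/3)x^3 + 2x^2
order-3 term: -(40/3)x^2 + (4/3)x
order-4 term: -(20/3)x + 1/3
order-5 term: -4/3
the series for exp(D) f terminates at order 5
exp(D) f = -(4/3)x^5 - (19/3)x^4 - 12x^3 - (34/3)x^2 - (16/3)x + 1

the image equals g(x) = -(4/3)x^5 - (19/3)x^4 - 12x^3 - (34/3)x^2 - (16/3)x + 1


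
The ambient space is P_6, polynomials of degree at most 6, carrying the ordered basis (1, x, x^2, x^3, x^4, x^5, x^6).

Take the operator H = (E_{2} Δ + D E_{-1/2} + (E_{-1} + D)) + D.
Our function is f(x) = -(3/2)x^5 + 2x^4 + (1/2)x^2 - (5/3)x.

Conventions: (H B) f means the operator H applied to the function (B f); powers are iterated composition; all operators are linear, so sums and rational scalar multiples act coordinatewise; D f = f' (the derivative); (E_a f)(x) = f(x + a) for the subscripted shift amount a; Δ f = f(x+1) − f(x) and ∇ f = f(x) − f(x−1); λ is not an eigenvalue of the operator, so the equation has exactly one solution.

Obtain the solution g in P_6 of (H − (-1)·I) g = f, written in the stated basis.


the image equals g(x) = -(3/4)x^5 + (53/8)x^4 - 21x^3 + (1051/16)x^2 - (7969/48)x + 18379/128

write g with unknown coordinates in the stated basis and equate coefficients in (H − (-1)·I) g = f
solving from the highest basis element down gives g = -(3/4)x^5 + (53/8)x^4 - 21x^3 + (1051/16)x^2 - (7969/48)x + 18379/128
check: H g = -(3/4)x^5 - (37/8)x^4 + 21x^3 - (1043/16)x^2 + (7889/48)x - 18379/128
so H g − (-1)·g = -(3/2)x^5 + 2x^4 + (1/2)x^2 - (5/3)x = f ✓


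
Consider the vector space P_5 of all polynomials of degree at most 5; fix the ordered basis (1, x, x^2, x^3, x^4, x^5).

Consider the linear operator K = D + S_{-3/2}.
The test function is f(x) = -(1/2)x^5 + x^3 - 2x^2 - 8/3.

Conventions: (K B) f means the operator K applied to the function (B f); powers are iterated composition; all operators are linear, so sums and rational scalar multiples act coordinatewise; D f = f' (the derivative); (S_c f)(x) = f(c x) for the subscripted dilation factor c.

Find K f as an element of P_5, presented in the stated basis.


g(x) = (243/64)x^5 - (5/2)x^4 - (27/8)x^3 - (3/2)x^2 - 4x - 8/3

D f = -(5/2)x^4 + 3x^2 - 4x
S_{-3/2} f = (243/64)x^5 - (27/8)x^3 - (9/2)x^2 - 8/3
(D + S_{-3/2}) f = (243/64)x^5 - (5/2)x^4 - (27/8)x^3 - (3/2)x^2 - 4x - 8/3


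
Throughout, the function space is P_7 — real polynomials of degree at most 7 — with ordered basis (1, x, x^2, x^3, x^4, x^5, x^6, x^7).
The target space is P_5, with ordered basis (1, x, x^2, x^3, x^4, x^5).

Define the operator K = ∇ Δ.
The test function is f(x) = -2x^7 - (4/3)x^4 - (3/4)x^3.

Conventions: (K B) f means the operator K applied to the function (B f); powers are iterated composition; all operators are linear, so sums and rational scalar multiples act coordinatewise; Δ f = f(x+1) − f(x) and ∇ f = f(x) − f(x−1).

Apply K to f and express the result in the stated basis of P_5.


Δ f = -14x^6 - 42x^5 - 70x^4 - (226/3)x^3 - (209/4)x^2 - (259/12)x - 49/12
∇ Δ f = -84x^5 - 140x^3 - 16x^2 - (65/2)x - 8/3

the result is g(x) = -84x^5 - 140x^3 - 16x^2 - (65/2)x - 8/3


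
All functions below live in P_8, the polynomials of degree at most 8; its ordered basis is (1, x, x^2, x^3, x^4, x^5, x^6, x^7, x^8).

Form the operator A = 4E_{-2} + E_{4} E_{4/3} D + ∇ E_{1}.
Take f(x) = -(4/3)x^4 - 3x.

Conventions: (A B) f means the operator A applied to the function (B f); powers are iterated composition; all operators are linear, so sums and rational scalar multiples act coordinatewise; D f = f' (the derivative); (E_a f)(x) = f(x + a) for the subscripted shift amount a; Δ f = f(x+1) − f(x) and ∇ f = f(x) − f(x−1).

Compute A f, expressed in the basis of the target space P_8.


the result is g(x) = -(16/3)x^4 + 32x^3 - (664/3)x^2 - (2716/9)x - 71098/81

E_{-2} f = -(4/3)x^4 + (32/3)x^3 - 32x^2 + (119/3)x - 46/3
(4E_{-2}) f = -(16/3)x^4 + (128/3)x^3 - 128x^2 + (476/3)x - 184/3
D f = -(16/3)x^3 - 3
E_{4/3} D f = -(16/3)x^3 - (64/3)x^2 - (256/9)x - 1267/81
E_{4} E_{4/3} D f = -(16/3)x^3 - (256/3)x^2 - (4096/9)x - 65779/81
E_{1} f = -(4/3)x^4 - (16/3)x^3 - 8x^2 - (25/3)x - 13/3
∇ E_{1} f = -(16/3)x^3 - 8x^2 - (16/3)x - 13/3
(4E_{-2} + E_{4} E_{4/3} D + ∇ E_{1}) f = -(16/3)x^4 + 32x^3 - (664/3)x^2 - (2716/9)x - 71098/81


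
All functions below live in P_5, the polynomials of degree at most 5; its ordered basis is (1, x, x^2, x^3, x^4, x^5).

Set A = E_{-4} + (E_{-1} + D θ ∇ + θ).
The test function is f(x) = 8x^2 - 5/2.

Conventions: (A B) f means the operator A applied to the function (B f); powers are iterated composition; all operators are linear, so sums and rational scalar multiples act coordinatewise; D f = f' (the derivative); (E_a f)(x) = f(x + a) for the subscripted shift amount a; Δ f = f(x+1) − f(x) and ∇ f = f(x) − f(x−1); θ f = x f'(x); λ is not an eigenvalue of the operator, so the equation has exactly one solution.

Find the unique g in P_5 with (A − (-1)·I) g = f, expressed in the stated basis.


write g with unknown coordinates in the stated basis and equate coefficients in (A − (-1)·I) g = f
solving from the highest basis element down gives g = (8/5)x^2 + 4x - 43/10
check: A g = (32/5)x^2 - 4x + 9/5
so A g − (-1)·g = 8x^2 - 5/2 = f ✓

the result is g(x) = (8/5)x^2 + 4x - 43/10


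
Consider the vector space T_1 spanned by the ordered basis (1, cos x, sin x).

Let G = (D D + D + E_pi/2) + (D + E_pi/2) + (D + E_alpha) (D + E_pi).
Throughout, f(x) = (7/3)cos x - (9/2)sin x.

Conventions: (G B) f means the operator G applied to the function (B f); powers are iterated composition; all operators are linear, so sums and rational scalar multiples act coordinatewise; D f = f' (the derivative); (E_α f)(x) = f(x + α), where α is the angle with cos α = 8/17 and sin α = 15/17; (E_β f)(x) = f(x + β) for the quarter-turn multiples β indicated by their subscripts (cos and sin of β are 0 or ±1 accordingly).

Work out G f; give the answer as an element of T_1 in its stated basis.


g(x) = -(331/17)cos x + (923/102)sin x

D f = -(9/2)cos x - (7/3)sin x
D D f = -(7/3)cos x + (9/2)sin x
D f = -(9/2)cos x - (7/3)sin x
E_pi/2 f = -(9/2)cos x - (7/3)sin x
(D D + D + E_pi/2) f = -(34/3)cos x - (1/6)sin x
D f = -(9/2)cos x - (7/3)sin x
E_pi/2 f = -(9/2)cos x - (7/3)sin x
(D + E_pi/2) f = -9cos x - (14/3)sin x
D f = -(9/2)cos x - (7/3)sin x
E_pi f = -(7/3)cos x + (9/2)sin x
(D + E_pi) f = -(41/6)cos x + (13/6)sin x
D (D + E_pi) f = (13/6)cos x + (41/6)sin x
E_alpha (D + E_pi) f = -(133/102)cos x + (719/102)sin x
(D + E_alpha) (D + E_pi) f = (44/51)cos x + (236/17)sin x
((D D + D + E_pi/2) + (D + E_pi/2) + (D + E_alpha) (D + E_pi)) f = -(331/17)cos x + (923/102)sin x
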